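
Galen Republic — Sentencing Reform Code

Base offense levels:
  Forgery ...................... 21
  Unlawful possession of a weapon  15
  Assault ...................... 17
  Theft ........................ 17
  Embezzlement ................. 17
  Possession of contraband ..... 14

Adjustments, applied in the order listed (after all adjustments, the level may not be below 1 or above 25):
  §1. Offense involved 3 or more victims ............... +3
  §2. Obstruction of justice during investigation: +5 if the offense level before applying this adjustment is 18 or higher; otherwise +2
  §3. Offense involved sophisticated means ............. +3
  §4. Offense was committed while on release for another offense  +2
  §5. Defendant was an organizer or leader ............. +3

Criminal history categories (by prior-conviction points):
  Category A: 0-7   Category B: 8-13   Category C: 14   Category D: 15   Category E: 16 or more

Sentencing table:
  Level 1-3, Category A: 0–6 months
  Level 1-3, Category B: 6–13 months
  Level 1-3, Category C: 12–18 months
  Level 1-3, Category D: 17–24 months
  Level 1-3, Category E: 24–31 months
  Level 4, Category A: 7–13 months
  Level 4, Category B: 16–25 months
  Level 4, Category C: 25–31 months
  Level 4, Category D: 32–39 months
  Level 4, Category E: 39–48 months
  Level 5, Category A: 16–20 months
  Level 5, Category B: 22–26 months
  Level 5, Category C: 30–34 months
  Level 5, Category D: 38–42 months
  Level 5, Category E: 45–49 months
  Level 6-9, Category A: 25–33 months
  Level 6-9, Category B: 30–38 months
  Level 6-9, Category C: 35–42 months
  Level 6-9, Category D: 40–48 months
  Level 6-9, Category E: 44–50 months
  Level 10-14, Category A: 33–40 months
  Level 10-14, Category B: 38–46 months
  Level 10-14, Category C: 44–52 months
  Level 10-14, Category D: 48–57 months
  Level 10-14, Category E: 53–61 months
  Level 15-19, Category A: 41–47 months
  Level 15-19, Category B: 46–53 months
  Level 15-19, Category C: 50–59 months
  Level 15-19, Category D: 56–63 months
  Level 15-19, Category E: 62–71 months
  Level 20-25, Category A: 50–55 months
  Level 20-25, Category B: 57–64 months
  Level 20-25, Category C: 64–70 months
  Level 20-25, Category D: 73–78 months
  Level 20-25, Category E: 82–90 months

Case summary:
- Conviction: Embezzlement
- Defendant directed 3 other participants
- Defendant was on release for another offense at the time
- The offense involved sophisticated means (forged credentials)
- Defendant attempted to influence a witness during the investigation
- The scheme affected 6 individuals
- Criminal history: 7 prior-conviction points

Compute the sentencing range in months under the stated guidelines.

Base offense level for embezzlement: 17.
§1 applies: 17 + 3 = 20.
§2 applies (level before this adjustment is 20 ≥ 18, so +5): 20 + 5 = 25.
§3 applies: 25 + 3 = 28.
§4 applies: 28 + 2 = 30.
§5 applies: 30 + 3 = 33.
Level 33 exceeds the maximum of 25; capped at 25.
Final offense level: 25.
Criminal history: 7 prior points → Category A (0-7).
Level 25 falls in the 20-25 band.
Grid: Level 20-25 × Category A = 50-55 months.

50-55 months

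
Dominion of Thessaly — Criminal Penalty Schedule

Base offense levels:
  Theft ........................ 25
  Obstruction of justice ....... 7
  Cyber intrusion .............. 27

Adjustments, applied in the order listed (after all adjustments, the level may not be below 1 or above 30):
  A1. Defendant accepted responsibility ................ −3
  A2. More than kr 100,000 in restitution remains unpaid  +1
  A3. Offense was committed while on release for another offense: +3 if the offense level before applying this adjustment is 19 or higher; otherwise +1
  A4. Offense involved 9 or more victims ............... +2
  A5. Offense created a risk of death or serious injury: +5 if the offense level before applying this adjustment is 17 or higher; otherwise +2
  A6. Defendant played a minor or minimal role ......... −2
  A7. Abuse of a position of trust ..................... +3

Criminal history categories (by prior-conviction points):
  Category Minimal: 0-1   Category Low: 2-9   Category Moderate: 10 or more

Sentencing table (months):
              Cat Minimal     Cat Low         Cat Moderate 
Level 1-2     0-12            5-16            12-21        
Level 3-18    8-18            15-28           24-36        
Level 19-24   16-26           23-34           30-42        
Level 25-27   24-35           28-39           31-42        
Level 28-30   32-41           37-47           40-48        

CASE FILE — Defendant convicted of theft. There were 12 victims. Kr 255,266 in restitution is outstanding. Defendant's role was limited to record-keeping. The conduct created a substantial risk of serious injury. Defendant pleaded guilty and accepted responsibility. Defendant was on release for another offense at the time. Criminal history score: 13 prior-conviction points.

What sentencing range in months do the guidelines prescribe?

Base offense level for theft: 25.
A1 applies: 25 − 3 = 22.
A2 applies: 22 + 1 = 23.
A3 applies (level before this adjustment is 23 ≥ 19, so +3): 23 + 3 = 26.
A4 applies: 26 + 2 = 28.
A5 applies (level before this adjustment is 28 ≥ 17, so +5): 28 + 5 = 33.
A6 applies: 33 − 2 = 31.
Level 31 exceeds the maximum of 30; capped at 30.
Final offense level: 30.
Criminal history: 13 prior points → Category Moderate (10+).
Level 30 falls in the 28-30 band.
Grid: Level 28-30 × Category Moderate = 40-48 months.

40-48 months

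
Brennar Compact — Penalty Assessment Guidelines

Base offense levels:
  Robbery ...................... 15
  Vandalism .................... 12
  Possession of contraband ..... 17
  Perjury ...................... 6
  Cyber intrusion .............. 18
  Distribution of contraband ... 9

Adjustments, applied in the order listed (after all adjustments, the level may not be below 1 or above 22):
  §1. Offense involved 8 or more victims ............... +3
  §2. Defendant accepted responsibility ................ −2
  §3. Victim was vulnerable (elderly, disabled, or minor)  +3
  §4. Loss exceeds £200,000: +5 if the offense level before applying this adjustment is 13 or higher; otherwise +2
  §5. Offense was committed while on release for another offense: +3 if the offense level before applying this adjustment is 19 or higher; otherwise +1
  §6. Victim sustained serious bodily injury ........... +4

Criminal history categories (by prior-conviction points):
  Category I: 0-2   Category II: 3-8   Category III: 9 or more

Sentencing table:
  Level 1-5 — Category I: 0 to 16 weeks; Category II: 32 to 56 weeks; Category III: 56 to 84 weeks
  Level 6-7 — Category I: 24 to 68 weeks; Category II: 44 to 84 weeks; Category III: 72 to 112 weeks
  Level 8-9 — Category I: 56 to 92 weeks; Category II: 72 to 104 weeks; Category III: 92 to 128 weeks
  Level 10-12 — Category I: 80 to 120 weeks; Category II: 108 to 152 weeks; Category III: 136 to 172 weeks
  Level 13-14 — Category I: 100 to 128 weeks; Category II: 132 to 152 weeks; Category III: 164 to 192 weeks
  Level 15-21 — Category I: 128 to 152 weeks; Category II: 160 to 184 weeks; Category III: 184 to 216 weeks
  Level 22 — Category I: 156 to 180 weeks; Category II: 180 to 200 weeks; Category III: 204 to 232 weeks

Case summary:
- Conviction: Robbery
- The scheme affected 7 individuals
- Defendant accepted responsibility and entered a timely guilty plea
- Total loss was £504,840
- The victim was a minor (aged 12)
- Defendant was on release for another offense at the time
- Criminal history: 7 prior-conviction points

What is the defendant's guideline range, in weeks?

180-200 weeks

Base offense level for robbery: 15.
§2 applies: 15 − 2 = 13.
§3 applies: 13 + 3 = 16.
§4 applies (level before this adjustment is 16 ≥ 13, so +5): 16 + 5 = 21.
§5 applies (level before this adjustment is 21 ≥ 19, so +3): 21 + 3 = 24.
Level 24 exceeds the maximum of 22; capped at 22.
Final offense level: 22.
Criminal history: 7 prior points → Category II (3-8).
Level 22 falls in the 22 band.
Grid: Level 22 × Category II = 180-200 weeks.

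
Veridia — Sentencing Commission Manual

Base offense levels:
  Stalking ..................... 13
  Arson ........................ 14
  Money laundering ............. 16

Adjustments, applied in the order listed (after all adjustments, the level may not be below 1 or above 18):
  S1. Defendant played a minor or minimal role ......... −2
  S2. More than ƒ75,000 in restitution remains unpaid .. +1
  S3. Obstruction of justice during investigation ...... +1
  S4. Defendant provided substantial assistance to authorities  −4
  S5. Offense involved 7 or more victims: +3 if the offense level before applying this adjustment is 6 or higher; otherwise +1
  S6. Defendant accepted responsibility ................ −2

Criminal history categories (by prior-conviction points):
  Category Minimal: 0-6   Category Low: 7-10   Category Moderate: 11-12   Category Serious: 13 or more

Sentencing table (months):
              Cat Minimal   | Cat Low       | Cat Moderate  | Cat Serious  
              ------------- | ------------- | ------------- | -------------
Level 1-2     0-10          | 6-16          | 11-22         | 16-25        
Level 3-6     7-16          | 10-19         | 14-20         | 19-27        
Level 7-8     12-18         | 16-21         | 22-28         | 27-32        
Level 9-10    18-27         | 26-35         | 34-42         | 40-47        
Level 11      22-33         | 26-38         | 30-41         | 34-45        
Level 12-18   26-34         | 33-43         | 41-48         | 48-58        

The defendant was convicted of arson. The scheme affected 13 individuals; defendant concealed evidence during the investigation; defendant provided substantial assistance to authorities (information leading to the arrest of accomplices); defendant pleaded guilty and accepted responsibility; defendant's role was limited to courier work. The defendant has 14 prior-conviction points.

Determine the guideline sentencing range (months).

40-47 months

Base offense level for arson: 14.
S1 applies: 14 − 2 = 12.
S2 does not apply.
S3 applies: 12 + 1 = 13.
S4 applies: 13 − 4 = 9.
S5 applies (level before this adjustment is 9 ≥ 6, so +3): 9 + 3 = 12.
S6 applies: 12 − 2 = 10.
Final offense level: 10.
Criminal history: 14 prior points → Category Serious (13+).
Level 10 falls in the 9-10 band.
Grid: Level 9-10 × Category Serious = 40-47 months.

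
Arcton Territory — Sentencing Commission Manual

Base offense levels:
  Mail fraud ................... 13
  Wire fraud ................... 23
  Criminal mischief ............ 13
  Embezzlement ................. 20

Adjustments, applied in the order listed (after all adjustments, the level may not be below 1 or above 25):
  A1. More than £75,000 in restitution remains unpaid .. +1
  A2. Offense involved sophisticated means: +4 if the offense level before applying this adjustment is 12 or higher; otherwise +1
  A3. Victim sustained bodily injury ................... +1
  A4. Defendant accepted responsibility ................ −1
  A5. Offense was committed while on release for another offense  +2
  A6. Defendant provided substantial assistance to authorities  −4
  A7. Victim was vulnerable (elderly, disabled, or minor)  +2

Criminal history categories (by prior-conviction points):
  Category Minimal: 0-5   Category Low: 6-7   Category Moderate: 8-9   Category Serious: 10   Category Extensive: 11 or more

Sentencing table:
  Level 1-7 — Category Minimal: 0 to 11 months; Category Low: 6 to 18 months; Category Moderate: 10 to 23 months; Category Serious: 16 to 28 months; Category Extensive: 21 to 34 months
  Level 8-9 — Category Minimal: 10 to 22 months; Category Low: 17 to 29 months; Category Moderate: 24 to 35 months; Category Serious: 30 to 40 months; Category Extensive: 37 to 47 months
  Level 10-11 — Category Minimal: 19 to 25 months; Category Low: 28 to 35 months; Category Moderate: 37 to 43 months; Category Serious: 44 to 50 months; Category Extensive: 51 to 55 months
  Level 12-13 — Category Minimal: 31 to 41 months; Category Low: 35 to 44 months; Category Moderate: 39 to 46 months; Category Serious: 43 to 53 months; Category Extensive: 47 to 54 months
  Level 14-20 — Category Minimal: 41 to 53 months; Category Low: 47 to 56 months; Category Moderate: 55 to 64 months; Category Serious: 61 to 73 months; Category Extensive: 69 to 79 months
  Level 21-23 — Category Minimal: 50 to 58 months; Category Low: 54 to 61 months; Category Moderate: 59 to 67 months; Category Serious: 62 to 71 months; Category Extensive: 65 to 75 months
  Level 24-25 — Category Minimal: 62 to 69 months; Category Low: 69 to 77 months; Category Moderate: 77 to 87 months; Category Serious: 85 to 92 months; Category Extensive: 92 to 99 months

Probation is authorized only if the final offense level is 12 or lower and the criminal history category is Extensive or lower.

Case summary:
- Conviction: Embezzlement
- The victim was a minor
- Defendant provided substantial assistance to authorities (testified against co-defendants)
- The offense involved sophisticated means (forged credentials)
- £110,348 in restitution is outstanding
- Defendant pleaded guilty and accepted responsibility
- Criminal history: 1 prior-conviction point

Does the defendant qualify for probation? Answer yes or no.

No

Base offense level for embezzlement: 20.
A1 applies: 20 + 1 = 21.
A2 applies (level before this adjustment is 21 ≥ 12, so +4): 21 + 4 = 25.
A4 applies: 25 − 1 = 24.
A6 applies: 24 − 4 = 20.
A7 applies: 20 + 2 = 22.
Final offense level: 22.
Criminal history: 1 prior point → Category Minimal (0-5).
Level 22 falls in the 21-23 band.
Grid: Level 21-23 × Category Minimal = 50-58 months.
Probation check: level 22 > 12 and category Minimal ≤ Extensive → not eligible.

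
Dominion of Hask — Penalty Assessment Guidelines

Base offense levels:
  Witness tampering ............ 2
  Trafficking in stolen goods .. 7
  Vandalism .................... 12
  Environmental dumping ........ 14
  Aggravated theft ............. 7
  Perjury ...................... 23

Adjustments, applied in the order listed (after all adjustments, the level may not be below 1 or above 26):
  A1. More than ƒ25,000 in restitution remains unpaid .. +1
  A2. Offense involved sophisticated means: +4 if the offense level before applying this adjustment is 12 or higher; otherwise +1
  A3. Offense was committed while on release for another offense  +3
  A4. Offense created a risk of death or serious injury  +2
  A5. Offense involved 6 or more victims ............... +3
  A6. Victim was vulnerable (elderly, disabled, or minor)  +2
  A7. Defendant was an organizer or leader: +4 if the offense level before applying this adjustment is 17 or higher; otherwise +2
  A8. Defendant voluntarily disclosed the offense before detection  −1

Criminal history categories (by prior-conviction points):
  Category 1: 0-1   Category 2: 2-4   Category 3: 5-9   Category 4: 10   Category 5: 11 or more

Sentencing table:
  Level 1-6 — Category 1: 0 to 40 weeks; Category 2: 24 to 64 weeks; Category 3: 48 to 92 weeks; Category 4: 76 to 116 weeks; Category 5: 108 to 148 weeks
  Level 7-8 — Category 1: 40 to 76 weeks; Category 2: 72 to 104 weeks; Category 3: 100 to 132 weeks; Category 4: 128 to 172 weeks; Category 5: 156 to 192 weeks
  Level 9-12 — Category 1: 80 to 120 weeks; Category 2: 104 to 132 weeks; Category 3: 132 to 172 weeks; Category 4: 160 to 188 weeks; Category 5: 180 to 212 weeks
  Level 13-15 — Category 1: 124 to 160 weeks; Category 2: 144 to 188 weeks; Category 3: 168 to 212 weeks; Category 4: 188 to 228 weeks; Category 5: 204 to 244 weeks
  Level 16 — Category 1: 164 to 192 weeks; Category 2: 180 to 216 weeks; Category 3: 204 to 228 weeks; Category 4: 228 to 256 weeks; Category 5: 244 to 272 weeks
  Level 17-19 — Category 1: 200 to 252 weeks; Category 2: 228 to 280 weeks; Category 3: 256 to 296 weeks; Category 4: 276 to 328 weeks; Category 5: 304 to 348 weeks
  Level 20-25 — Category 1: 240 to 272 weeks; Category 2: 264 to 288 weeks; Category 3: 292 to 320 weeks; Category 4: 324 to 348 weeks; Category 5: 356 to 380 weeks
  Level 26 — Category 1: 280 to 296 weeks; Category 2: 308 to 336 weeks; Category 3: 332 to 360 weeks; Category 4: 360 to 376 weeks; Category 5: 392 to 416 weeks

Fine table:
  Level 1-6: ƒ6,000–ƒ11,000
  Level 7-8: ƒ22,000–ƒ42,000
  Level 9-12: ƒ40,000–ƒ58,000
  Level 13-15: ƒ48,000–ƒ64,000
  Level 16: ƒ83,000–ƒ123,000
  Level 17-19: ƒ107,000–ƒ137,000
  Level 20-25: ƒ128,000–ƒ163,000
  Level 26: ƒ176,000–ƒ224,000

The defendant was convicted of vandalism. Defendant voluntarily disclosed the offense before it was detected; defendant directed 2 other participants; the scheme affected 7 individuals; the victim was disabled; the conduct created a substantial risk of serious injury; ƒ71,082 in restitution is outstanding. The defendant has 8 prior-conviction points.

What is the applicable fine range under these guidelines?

Base offense level for vandalism: 12.
A1 applies: 12 + 1 = 13.
A2 does not apply.
A4 applies: 13 + 2 = 15.
A5 applies: 15 + 3 = 18.
A6 applies: 18 + 2 = 20.
A7 applies (level before this adjustment is 20 ≥ 17, so +4): 20 + 4 = 24.
A8 applies: 24 − 1 = 23.
Final offense level: 23.
Level 23 falls in the 20-25 band.
Fine table: Level 20-25 → ƒ128,000–ƒ163,000.

ƒ128,000–ƒ163,000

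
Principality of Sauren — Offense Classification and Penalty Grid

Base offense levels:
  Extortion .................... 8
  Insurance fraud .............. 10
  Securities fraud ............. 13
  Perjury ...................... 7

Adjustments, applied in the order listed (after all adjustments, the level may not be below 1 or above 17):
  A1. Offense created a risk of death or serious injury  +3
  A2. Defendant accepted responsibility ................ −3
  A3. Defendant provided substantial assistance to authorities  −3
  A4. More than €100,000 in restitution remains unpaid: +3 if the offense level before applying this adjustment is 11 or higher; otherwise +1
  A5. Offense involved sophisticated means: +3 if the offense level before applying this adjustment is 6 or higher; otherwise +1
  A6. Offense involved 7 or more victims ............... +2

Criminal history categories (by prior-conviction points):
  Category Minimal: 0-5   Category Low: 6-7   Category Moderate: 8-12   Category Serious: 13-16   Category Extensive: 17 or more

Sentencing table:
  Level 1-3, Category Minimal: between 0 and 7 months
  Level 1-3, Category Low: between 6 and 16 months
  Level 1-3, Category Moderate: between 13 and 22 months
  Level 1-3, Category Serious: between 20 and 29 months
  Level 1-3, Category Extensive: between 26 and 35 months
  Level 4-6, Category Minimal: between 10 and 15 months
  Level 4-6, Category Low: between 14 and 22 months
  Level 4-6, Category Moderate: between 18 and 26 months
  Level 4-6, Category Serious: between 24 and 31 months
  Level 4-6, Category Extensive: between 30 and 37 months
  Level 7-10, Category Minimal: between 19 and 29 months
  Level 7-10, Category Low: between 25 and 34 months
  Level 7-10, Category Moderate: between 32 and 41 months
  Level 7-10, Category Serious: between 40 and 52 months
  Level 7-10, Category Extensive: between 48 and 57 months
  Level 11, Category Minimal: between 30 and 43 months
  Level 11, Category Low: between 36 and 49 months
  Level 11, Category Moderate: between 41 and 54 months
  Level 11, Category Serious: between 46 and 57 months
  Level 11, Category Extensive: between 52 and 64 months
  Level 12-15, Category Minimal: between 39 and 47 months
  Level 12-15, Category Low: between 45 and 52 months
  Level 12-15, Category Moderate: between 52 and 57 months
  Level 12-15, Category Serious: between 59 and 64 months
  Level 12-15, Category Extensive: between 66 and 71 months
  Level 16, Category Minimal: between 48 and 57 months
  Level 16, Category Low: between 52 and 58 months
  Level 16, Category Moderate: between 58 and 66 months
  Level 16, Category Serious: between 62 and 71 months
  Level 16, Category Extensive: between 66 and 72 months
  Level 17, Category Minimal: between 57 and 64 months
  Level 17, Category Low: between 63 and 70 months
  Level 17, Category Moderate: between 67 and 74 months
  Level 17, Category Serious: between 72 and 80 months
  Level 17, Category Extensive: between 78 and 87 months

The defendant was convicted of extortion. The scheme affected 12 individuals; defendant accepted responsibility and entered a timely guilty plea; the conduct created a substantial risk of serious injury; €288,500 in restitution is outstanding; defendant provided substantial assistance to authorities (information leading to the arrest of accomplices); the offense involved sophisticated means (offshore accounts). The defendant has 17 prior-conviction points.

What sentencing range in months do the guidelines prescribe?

52-64 months

Base offense level for extortion: 8.
A1 applies: 8 + 3 = 11.
A2 applies: 11 − 3 = 8.
A3 applies: 8 − 3 = 5.
A4 applies (level before this adjustment is 5 < 11, so +1): 5 + 1 = 6.
A5 applies (level before this adjustment is 6 ≥ 6, so +3): 6 + 3 = 9.
A6 applies: 9 + 2 = 11.
Final offense level: 11.
Criminal history: 17 prior points → Category Extensive (17+).
Level 11 falls in the 11 band.
Grid: Level 11 × Category Extensive = 52-64 months.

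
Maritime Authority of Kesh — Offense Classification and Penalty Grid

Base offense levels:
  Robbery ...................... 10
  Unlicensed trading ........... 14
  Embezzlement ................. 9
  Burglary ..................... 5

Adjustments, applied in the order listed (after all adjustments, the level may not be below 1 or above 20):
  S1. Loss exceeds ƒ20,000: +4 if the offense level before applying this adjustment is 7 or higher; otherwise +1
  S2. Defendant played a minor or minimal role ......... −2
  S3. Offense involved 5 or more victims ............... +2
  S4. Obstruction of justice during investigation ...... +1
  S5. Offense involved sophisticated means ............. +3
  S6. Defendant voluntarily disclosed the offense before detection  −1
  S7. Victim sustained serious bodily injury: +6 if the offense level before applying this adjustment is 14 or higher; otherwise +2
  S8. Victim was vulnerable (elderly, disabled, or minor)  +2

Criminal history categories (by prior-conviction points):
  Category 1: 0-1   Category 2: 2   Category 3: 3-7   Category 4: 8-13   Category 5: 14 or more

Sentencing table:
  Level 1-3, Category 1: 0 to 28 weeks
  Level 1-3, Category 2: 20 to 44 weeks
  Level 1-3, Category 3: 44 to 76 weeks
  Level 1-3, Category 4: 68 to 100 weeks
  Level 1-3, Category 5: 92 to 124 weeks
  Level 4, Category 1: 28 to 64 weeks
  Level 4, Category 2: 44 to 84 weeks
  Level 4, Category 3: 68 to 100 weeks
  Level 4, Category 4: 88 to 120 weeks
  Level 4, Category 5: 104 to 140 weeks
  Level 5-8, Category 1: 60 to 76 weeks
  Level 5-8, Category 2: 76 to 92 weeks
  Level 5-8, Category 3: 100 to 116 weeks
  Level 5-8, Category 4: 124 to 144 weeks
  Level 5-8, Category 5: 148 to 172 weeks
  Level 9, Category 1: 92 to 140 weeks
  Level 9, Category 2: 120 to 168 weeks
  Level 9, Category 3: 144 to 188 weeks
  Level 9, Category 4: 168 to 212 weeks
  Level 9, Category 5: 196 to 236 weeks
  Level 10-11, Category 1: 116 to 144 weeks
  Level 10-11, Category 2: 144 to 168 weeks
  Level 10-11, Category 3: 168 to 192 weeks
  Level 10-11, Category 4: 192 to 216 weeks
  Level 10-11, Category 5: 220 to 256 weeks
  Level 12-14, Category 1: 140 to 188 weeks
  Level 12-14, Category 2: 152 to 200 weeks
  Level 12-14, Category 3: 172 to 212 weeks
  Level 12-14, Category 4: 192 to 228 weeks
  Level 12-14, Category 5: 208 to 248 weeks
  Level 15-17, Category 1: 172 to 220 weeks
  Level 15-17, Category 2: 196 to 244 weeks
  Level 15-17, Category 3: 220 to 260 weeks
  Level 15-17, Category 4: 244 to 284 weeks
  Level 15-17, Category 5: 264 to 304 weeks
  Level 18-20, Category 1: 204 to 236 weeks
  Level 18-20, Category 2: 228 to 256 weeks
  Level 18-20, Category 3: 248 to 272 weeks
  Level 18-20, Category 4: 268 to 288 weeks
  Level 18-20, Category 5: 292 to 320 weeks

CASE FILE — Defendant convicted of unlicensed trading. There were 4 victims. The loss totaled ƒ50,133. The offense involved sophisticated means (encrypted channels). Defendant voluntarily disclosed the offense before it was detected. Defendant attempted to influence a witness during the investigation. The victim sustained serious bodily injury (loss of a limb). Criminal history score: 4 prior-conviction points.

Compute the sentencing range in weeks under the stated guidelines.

248-272 weeks

Base offense level for unlicensed trading: 14.
S1 applies (level before this adjustment is 14 ≥ 7, so +4): 14 + 4 = 18.
S3 does not apply.
S4 applies: 18 + 1 = 19.
S5 applies: 19 + 3 = 22.
S6 applies: 22 − 1 = 21.
S7 applies (level before this adjustment is 21 ≥ 14, so +6): 21 + 6 = 27.
Level 27 exceeds the maximum of 20; capped at 20.
Final offense level: 20.
Criminal history: 4 prior points → Category 3 (3-7).
Level 20 falls in the 18-20 band.
Grid: Level 18-20 × Category 3 = 248-272 weeks.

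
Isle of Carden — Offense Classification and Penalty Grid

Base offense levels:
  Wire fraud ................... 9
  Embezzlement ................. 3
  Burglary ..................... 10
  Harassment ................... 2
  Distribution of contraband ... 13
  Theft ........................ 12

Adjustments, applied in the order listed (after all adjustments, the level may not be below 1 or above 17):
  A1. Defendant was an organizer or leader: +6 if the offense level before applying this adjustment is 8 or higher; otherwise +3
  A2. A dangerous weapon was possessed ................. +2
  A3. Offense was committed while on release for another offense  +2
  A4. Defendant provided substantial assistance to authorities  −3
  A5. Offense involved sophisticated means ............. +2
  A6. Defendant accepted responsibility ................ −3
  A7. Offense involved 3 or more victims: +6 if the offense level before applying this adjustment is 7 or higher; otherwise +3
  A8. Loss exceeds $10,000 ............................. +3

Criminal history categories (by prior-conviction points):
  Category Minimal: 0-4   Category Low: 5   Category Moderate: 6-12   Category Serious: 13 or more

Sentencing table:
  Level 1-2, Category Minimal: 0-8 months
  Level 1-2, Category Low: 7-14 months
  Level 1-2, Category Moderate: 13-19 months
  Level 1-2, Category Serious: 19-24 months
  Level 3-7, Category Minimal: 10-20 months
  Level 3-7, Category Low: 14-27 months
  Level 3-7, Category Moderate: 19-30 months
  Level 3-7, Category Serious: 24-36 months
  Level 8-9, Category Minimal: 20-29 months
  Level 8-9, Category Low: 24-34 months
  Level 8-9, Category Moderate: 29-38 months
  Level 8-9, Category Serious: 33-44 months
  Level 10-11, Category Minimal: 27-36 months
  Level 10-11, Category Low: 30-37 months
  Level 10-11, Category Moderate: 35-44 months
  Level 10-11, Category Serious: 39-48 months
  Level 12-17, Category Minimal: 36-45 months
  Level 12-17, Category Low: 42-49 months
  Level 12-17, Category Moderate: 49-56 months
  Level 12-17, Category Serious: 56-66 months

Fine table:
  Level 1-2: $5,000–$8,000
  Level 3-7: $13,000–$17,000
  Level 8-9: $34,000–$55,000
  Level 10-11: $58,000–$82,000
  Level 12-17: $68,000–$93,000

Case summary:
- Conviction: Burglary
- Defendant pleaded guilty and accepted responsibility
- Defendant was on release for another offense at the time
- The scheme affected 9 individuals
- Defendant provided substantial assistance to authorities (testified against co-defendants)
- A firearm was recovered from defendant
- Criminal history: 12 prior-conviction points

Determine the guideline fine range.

Base offense level for burglary: 10.
A2 applies: 10 + 2 = 12.
A3 applies: 12 + 2 = 14.
A4 applies: 14 − 3 = 11.
A5 does not apply.
A6 applies: 11 − 3 = 8.
A7 applies (level before this adjustment is 8 ≥ 7, so +6): 8 + 6 = 14.
A8 does not apply.
Final offense level: 14.
Level 14 falls in the 12-17 band.
Fine table: Level 12-17 → $68,000–$93,000.

$68,000–$93,000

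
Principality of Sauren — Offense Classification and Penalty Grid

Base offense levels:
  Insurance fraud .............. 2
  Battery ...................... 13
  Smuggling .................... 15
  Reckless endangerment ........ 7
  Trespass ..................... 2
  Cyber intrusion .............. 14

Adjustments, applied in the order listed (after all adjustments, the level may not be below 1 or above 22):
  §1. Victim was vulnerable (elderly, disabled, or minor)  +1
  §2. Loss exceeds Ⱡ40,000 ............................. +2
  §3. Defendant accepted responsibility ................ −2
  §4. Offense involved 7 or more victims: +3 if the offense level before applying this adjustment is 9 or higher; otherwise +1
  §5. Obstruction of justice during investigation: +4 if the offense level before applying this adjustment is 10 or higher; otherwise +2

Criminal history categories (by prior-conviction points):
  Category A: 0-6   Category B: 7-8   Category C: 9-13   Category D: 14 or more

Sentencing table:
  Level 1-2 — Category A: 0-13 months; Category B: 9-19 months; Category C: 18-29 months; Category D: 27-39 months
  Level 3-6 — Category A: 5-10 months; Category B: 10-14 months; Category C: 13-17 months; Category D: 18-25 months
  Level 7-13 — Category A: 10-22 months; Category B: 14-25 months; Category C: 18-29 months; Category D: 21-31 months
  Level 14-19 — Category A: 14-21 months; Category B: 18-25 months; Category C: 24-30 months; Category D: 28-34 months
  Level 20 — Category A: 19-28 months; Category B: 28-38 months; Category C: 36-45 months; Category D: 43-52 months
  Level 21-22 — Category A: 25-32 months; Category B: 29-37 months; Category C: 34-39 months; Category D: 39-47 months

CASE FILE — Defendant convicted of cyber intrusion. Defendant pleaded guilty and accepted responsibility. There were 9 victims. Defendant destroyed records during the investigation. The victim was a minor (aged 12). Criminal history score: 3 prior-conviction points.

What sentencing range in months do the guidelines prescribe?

Base offense level for cyber intrusion: 14.
§1 applies: 14 + 1 = 15.
§2 does not apply.
§3 applies: 15 − 2 = 13.
§4 applies (level before this adjustment is 13 ≥ 9, so +3): 13 + 3 = 16.
§5 applies (level before this adjustment is 16 ≥ 10, so +4): 16 + 4 = 20.
Final offense level: 20.
Criminal history: 3 prior points → Category A (0-6).
Level 20 falls in the 20 band.
Grid: Level 20 × Category A = 19-28 months.

19-28 months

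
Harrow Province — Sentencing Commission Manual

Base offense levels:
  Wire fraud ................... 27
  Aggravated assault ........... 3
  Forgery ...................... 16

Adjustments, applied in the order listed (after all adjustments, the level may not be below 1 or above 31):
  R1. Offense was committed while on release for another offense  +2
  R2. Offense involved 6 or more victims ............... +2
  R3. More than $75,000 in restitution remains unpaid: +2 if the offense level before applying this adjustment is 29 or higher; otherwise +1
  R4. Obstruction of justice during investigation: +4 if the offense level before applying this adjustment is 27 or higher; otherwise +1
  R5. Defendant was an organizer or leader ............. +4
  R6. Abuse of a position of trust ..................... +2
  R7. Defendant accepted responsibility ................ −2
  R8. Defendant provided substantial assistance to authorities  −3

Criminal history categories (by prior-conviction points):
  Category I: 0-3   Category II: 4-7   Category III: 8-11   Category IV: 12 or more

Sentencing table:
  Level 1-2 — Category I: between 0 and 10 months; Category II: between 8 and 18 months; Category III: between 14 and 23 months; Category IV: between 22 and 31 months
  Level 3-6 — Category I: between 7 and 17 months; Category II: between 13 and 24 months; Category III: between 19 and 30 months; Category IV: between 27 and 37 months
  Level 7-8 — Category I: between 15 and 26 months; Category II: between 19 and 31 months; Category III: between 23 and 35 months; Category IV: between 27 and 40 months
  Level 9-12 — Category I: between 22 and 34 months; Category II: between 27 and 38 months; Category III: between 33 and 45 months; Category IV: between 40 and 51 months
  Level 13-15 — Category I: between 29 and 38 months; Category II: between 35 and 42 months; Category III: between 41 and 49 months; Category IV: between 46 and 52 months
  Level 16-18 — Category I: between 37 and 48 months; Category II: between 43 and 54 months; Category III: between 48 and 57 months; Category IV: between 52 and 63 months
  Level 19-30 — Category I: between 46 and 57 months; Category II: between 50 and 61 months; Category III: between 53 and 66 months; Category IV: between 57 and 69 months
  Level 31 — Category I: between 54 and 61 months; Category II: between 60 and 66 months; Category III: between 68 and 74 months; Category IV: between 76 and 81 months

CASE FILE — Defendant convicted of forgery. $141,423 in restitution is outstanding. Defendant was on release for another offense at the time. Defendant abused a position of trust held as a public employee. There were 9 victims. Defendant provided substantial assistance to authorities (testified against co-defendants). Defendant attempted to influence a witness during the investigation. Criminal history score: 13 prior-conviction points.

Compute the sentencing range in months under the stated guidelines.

Base offense level for forgery: 16.
R1 applies: 16 + 2 = 18.
R2 applies: 18 + 2 = 20.
R3 applies (level before this adjustment is 20 < 29, so +1): 20 + 1 = 21.
R4 applies (level before this adjustment is 21 < 27, so +1): 21 + 1 = 22.
R6 applies: 22 + 2 = 24.
R8 applies: 24 − 3 = 21.
Final offense level: 21.
Criminal history: 13 prior points → Category IV (12+).
Level 21 falls in the 19-30 band.
Grid: Level 19-30 × Category IV = 57-69 months.

57-69 months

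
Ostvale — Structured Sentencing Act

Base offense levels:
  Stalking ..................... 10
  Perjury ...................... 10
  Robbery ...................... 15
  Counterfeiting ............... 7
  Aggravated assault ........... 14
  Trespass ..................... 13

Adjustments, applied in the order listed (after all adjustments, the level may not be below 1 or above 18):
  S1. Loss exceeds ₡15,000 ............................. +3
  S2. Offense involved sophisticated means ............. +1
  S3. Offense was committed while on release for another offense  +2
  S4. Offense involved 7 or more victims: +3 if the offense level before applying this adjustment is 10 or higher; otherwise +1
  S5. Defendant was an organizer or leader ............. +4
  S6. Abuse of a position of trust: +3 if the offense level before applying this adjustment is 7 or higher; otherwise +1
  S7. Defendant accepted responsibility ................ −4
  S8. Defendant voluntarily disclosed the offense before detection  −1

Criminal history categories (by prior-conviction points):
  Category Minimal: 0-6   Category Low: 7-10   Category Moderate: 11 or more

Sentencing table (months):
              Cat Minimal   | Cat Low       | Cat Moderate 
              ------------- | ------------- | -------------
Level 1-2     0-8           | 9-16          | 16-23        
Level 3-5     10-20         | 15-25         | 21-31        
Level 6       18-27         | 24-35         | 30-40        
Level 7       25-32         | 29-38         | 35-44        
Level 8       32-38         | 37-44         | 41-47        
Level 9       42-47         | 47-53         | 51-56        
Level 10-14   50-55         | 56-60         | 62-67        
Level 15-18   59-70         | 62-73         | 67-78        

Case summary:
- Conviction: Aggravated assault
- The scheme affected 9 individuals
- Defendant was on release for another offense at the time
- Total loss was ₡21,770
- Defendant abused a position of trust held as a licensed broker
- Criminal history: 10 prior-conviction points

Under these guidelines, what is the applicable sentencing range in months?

Base offense level for aggravated assault: 14.
S1 applies: 14 + 3 = 17.
S2 does not apply.
S3 applies: 17 + 2 = 19.
S4 applies (level before this adjustment is 19 ≥ 10, so +3): 19 + 3 = 22.
S6 applies (level before this adjustment is 22 ≥ 7, so +3): 22 + 3 = 25.
S7 does not apply.
S8 does not apply.
Level 25 exceeds the maximum of 18; capped at 18.
Final offense level: 18.
Criminal history: 10 prior points → Category Low (7-10).
Level 18 falls in the 15-18 band.
Grid: Level 15-18 × Category Low = 62-73 months.

62-73 months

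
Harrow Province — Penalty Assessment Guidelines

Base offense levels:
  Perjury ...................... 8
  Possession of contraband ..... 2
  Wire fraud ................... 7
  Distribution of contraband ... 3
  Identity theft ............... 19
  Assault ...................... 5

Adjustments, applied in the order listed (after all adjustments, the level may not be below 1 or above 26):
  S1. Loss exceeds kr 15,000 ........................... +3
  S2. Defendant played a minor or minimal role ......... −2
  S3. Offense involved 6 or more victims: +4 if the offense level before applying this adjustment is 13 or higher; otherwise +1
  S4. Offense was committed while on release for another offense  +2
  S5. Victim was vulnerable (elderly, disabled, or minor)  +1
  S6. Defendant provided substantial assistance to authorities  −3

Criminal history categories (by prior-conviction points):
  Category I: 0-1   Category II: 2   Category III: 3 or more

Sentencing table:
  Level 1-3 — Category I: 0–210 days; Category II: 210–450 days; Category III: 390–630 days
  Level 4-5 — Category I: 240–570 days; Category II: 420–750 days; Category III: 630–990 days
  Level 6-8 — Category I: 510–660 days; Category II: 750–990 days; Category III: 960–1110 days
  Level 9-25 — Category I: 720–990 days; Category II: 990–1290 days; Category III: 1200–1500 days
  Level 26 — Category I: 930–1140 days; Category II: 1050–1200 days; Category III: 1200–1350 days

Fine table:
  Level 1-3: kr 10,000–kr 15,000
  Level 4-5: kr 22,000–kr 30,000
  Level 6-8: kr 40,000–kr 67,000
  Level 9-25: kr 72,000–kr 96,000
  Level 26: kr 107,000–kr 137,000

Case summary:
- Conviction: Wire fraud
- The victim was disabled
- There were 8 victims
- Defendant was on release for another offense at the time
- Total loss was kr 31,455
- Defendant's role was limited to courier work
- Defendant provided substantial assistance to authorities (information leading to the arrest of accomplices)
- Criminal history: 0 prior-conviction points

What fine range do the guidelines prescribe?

kr 72,000–kr 96,000

Base offense level for wire fraud: 7.
S1 applies: 7 + 3 = 10.
S2 applies: 10 − 2 = 8.
S3 applies (level before this adjustment is 8 < 13, so +1): 8 + 1 = 9.
S4 applies: 9 + 2 = 11.
S5 applies: 11 + 1 = 12.
S6 applies: 12 − 3 = 9.
Final offense level: 9.
Level 9 falls in the 9-25 band.
Fine table: Level 9-25 → kr 72,000–kr 96,000.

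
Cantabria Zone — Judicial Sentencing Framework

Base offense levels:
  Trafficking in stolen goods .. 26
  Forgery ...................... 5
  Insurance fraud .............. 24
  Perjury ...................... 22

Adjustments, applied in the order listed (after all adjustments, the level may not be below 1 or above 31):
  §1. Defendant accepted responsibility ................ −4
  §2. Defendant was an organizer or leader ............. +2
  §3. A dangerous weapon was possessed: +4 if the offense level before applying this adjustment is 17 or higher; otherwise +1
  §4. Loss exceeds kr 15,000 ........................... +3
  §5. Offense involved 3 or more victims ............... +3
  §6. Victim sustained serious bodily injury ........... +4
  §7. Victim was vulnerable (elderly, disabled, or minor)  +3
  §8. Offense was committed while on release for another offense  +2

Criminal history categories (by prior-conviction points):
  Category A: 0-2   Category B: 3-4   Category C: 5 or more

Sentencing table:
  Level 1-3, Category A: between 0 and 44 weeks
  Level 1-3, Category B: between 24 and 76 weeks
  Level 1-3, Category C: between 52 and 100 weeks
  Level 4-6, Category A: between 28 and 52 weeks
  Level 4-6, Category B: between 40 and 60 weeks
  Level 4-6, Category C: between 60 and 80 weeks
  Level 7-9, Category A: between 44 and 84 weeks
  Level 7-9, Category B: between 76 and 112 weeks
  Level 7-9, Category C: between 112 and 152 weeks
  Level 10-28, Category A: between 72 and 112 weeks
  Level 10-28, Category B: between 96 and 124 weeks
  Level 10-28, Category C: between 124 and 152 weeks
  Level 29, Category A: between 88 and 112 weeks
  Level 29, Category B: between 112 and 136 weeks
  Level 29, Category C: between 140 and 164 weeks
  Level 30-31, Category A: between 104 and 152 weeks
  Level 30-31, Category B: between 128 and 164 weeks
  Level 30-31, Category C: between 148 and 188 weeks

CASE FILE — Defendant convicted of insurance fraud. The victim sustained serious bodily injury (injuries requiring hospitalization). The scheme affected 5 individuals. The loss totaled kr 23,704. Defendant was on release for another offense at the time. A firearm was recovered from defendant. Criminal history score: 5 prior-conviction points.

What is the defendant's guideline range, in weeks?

148-188 weeks

Base offense level for insurance fraud: 24.
§3 applies (level before this adjustment is 24 ≥ 17, so +4): 24 + 4 = 28.
§4 applies: 28 + 3 = 31.
§5 applies: 31 + 3 = 34.
§6 applies: 34 + 4 = 38.
§8 applies: 38 + 2 = 40.
Level 40 exceeds the maximum of 31; capped at 31.
Final offense level: 31.
Criminal history: 5 prior points → Category C (5+).
Level 31 falls in the 30-31 band.
Grid: Level 30-31 × Category C = 148-188 weeks.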